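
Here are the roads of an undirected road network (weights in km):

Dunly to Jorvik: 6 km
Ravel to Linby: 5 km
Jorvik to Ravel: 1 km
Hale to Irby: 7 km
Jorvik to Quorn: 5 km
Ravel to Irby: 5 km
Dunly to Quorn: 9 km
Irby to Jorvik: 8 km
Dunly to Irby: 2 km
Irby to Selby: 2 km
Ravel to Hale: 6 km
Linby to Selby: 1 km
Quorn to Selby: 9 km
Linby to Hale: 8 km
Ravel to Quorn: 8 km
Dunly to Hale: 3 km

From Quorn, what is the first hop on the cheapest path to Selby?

Selby

Enumerating some paths:
Quorn - Jorvik - Ravel - Irby - Selby: 5+1+5+2 = 13
Quorn - Jorvik - Ravel - Linby - Selby: 5+1+5+1 = 12
Quorn - Selby: 9 = 9
Cheapest is Quorn - Selby at 9 km.
So from Quorn the first move is to Selby.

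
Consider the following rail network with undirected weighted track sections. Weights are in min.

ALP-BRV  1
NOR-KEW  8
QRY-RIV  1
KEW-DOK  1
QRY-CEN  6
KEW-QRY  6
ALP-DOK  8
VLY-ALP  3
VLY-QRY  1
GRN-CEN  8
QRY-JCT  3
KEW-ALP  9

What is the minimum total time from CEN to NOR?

Candidate routes:
CEN → QRY → VLY → ALP → DOK → KEW → NOR: 6+1+3+8+1+8 = 27
CEN → QRY → VLY → ALP → KEW → NOR: 6+1+3+9+8 = 27
CEN → QRY → KEW → NOR: 6+6+8 = 20
The minimum is 20 min via CEN → QRY → KEW → NOR.

20 min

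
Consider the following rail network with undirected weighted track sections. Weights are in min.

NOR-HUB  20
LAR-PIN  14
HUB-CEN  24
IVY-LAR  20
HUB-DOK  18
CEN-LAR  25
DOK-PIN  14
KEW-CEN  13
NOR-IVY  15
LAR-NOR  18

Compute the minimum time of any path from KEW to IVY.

58 min

Shortest distances from KEW:
KEW: 0
CEN: 13  (via KEW)
HUB: 37  (via CEN)
LAR: 38  (via CEN)
PIN: 52  (via LAR)
DOK: 55  (via HUB)
NOR: 56  (via LAR)
IVY: 58  (via LAR)
Shortest route: KEW → CEN → LAR → IVY = 58 min.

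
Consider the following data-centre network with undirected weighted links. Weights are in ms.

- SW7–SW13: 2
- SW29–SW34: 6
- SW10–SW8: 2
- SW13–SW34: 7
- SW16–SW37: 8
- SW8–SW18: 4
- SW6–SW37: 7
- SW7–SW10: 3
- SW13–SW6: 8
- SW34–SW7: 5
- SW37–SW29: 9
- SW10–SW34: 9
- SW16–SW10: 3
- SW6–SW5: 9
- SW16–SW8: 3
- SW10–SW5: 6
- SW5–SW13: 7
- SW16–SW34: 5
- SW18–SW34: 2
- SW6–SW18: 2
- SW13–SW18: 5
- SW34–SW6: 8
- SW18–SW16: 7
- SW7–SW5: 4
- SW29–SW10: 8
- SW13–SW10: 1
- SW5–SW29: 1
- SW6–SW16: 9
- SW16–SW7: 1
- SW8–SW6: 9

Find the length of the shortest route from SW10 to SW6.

8 ms

Candidate routes:
SW10–SW13–SW6: 1+8 = 9
SW10–SW13–SW18–SW6: 1+5+2 = 8
Cheapest is SW10–SW13–SW18–SW6 at 8 ms.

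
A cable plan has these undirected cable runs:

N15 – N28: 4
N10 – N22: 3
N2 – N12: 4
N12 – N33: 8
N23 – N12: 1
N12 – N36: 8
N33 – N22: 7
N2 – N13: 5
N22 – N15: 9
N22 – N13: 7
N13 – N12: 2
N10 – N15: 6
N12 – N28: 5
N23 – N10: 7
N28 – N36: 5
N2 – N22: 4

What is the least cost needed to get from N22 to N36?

16

Candidate routes:
N22–N2–N12–N36: 4+4+8 = 16
N22–N10–N15–N28–N36: 3+6+4+5 = 18
N22–N2–N12–N28–N36: 4+4+5+5 = 18
N22–N13–N12–N36: 7+2+8 = 17
The minimum is 16 via N22–N2–N12–N36.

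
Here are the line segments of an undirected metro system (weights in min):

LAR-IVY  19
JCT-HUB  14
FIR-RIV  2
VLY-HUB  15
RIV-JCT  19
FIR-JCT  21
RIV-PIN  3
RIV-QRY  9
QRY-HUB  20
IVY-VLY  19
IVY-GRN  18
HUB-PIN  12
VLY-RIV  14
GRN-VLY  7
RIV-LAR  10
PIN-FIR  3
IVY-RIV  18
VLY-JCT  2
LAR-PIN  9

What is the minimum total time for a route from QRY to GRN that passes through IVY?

45 min

Shortest QRY→IVY: QRY → RIV → IVY = 27
Best IVY to GRN: IVY → GRN costing 18
Total via IVY: 27 + 18 = 45 min.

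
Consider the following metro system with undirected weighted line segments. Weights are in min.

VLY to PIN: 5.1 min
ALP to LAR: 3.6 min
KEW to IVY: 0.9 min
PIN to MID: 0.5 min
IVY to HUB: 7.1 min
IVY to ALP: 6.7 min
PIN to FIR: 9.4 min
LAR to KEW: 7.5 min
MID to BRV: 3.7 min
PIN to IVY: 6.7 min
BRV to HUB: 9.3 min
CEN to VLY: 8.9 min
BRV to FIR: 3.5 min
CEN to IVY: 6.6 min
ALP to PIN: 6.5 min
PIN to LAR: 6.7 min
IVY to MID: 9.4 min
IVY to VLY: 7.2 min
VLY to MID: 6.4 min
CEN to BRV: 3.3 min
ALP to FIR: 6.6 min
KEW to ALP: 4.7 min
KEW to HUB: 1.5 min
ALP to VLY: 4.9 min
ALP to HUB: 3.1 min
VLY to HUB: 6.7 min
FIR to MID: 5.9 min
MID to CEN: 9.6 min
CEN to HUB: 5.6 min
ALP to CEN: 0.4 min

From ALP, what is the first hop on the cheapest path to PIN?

Candidate routes:
ALP–PIN: 6.5 = 6.5
ALP–VLY–PIN: 4.9+5.1 = 10
ALP–CEN–BRV–MID–PIN: 0.4+3.3+3.7+0.5 = 7.9
The minimum is 6.5 min via ALP–PIN.
So from ALP the first move is to PIN.

PIN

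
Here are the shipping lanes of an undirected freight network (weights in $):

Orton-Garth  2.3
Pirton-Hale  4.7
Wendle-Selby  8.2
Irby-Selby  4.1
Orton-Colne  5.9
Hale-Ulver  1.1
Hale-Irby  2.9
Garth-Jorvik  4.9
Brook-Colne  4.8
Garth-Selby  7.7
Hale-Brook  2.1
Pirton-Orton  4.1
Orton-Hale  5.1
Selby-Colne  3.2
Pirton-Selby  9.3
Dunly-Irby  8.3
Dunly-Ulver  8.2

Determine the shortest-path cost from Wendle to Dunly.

$20.6

Running Dijkstra from Wendle:
Wendle: 0
Selby: 8.2  (via Wendle)
Colne: 11.4  (via Selby)
Irby: 12.3  (via Selby)
Hale: 15.2  (via Irby)
Garth: 15.9  (via Selby)
Brook: 16.2  (via Colne)
Ulver: 16.3  (via Hale)
Orton: 17.3  (via Colne)
Pirton: 17.5  (via Selby)
Dunly: 20.6  (via Irby)
Shortest route: Wendle → Selby → Irby → Dunly = $20.6.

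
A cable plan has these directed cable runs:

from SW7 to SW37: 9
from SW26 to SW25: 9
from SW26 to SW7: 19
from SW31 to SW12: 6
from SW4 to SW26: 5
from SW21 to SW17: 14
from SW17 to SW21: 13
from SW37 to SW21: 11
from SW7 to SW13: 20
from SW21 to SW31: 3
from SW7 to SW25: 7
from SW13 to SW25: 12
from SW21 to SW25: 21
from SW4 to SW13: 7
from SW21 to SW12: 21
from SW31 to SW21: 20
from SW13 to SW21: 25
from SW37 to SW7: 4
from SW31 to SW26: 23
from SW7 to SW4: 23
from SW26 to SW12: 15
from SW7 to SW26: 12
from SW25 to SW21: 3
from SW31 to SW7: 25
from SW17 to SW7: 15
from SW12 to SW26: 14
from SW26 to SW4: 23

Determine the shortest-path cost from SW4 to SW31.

Shortest distances from SW4:
SW4: 0
SW26: 5  (via SW4)
SW13: 7  (via SW4)
SW25: 14  (via SW26)
SW21: 17  (via SW25)
SW12: 20  (via SW26)
SW31: 20  (via SW21)
Shortest route: SW4 → SW26 → SW25 → SW21 → SW31 = 20.

20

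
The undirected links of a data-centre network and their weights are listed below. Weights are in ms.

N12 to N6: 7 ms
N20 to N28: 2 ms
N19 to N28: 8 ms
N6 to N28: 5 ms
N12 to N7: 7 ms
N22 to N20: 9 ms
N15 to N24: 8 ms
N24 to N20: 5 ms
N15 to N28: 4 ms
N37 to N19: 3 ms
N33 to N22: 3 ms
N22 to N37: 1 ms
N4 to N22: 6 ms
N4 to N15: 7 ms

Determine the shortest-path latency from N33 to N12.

Shortest distances from N33:
N33: 0
N22: 3  (via N33)
N37: 4  (via N22)
N19: 7  (via N37)
N4: 9  (via N22)
N20: 12  (via N22)
N28: 14  (via N20)
N15: 16  (via N4)
N24: 17  (via N20)
N6: 19  (via N28)
N12: 26  (via N6)
Shortest route: N33–N22–N20–N28–N6–N12 = 26 ms.

26 ms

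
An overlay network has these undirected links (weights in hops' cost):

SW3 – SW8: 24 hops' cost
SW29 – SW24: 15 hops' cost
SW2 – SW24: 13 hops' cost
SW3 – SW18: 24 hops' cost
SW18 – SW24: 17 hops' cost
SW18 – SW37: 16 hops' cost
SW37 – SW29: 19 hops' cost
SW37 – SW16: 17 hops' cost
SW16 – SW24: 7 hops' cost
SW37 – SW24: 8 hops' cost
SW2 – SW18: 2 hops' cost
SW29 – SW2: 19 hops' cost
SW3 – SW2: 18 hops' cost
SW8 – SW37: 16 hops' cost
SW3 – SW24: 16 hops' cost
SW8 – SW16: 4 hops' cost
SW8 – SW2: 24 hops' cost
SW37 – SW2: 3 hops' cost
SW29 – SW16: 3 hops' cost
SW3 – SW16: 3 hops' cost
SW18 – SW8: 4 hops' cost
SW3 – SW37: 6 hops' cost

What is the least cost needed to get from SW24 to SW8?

Running Dijkstra from SW24:
SW24: 0
SW16: 7  (via SW24)
SW37: 8  (via SW24)
SW29: 10  (via SW16)
SW3: 10  (via SW16)
SW8: 11  (via SW16)
Shortest route: SW24–SW16–SW8 = 11 hops' cost.

11 hops' cost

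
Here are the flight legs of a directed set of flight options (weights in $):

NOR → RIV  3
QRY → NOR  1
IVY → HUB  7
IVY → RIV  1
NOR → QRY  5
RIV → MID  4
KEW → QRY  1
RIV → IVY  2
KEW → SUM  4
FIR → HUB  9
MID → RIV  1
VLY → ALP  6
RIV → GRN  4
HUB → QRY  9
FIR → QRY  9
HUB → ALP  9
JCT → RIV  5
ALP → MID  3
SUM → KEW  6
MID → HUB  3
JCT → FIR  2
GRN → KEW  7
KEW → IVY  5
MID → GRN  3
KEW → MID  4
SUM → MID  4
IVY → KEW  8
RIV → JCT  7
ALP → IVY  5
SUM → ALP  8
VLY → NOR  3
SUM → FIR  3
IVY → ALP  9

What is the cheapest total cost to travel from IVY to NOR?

$10

Candidate routes:
IVY → RIV → GRN → KEW → QRY → NOR: 1+4+7+1+1 = 14
IVY → KEW → QRY → NOR: 8+1+1 = 10
The minimum is $10 via IVY → KEW → QRY → NOR.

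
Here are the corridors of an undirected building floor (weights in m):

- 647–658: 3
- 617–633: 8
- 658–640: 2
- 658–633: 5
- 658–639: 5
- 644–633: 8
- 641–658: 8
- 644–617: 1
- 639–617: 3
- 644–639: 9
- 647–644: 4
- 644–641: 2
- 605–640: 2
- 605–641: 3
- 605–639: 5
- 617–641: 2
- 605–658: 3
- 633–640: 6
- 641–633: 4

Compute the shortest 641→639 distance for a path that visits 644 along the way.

Shortest 641→644: 641–644 = 2
Shortest 644→639: 644–617–639 = 4
Total via 644: 2 + 4 = 6 m.

6 m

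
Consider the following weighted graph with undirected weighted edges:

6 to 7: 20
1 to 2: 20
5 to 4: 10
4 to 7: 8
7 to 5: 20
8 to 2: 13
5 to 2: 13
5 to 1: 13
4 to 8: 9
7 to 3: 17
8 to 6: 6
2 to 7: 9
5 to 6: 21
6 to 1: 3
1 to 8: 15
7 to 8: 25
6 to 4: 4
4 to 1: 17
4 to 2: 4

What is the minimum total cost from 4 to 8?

9

Shortest distances from 4:
4: 0
2: 4  (via 4)
6: 4  (via 4)
1: 7  (via 6)
7: 8  (via 4)
8: 9  (via 4)
Shortest route: 4–8 = 9.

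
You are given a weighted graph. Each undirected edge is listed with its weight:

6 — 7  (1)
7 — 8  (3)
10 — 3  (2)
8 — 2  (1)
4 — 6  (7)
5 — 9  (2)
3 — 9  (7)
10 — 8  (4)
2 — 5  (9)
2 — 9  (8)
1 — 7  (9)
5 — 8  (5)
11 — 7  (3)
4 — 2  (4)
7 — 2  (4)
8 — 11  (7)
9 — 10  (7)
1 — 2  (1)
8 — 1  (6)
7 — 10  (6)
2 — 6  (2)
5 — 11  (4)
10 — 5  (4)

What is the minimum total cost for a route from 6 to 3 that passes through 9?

Shortest 6→9: 6 → 2 → 9 = 10
Best 9 to 3: 9 → 3 costing 7
Total via 9: 10 + 7 = 17.

17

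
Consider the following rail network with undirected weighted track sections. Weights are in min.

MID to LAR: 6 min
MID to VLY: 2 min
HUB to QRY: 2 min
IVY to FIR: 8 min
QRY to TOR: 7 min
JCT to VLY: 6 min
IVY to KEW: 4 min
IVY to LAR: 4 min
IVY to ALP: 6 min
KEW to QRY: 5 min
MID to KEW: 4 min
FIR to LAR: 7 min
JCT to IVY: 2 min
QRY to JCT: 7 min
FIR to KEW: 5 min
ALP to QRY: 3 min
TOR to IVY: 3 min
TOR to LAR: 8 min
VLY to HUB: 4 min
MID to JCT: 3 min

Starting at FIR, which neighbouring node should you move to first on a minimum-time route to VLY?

Enumerating some paths:
FIR - IVY - JCT - VLY: 8+2+6 = 16
FIR - LAR - MID - VLY: 7+6+2 = 15
FIR - IVY - JCT - MID - VLY: 8+2+3+2 = 15
FIR - KEW - MID - VLY: 5+4+2 = 11
The minimum is 11 min via FIR - KEW - MID - VLY.
So from FIR the first move is to KEW.

KEW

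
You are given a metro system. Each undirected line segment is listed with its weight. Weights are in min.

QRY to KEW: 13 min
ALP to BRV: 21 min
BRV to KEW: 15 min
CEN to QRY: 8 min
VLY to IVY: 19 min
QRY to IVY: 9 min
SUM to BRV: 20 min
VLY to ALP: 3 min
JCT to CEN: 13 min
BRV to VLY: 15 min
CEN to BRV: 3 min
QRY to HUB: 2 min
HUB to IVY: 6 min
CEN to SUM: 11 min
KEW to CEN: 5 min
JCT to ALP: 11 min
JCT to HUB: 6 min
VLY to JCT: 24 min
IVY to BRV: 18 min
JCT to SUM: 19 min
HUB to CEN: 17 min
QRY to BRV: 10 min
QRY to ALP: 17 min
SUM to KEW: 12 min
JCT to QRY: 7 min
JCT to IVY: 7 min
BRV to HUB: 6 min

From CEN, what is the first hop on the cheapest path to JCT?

JCT

Enumerating some paths:
CEN - BRV - HUB - JCT: 3+6+6 = 15
CEN - QRY - JCT: 8+7 = 15
CEN - JCT: 13 = 13
Cheapest is CEN - JCT at 13 min.
So from CEN the first move is to JCT.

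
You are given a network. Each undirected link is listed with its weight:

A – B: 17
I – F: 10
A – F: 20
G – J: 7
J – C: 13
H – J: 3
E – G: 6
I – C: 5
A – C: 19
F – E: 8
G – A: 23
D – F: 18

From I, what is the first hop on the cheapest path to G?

Enumerating some paths:
I - C - A - G: 5+19+23 = 47
I - C - J - G: 5+13+7 = 25
I - F - E - G: 10+8+6 = 24
The minimum is 24 via I - F - E - G.
So from I the first move is to F.

F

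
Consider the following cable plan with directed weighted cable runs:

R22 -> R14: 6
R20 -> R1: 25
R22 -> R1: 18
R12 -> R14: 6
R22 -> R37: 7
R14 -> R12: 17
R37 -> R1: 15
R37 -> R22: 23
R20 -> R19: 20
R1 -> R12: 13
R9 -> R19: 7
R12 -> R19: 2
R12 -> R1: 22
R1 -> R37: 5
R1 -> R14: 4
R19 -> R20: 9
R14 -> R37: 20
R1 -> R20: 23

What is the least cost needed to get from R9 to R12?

54

Candidate routes:
R9 → R19 → R20 → R1 → R14 → R12: 7+9+25+4+17 = 62
R9 → R19 → R20 → R1 → R12: 7+9+25+13 = 54
The minimum is 54 via R9 → R19 → R20 → R1 → R12.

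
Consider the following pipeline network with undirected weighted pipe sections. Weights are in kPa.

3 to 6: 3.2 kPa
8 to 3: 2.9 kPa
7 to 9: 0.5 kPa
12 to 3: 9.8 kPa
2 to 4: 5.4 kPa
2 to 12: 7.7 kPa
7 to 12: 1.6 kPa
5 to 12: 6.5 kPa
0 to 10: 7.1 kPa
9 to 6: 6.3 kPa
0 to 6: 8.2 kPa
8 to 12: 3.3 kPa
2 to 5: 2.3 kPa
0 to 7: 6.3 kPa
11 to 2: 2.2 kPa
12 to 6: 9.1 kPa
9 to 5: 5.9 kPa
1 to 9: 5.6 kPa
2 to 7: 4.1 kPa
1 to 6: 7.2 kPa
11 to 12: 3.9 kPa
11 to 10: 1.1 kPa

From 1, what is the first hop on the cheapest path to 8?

Enumerating some paths:
1 - 9 - 7 - 12 - 8: 5.6+0.5+1.6+3.3 = 11
1 - 9 - 6 - 3 - 8: 5.6+6.3+3.2+2.9 = 18
1 - 6 - 3 - 8: 7.2+3.2+2.9 = 13.3
The minimum is 11 kPa via 1 - 9 - 7 - 12 - 8.
So from 1 the first move is to 9.

9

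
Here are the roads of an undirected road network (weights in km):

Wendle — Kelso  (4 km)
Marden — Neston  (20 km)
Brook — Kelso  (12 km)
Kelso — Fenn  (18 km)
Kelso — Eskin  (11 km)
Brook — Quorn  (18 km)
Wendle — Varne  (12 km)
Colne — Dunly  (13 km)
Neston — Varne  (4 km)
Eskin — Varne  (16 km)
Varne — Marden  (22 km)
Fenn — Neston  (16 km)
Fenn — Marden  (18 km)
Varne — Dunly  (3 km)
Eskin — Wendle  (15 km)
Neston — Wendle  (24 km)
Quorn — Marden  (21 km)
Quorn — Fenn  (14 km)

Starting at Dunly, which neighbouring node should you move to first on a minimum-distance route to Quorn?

Enumerating some paths:
Dunly–Varne–Neston–Marden–Quorn: 3+4+20+21 = 48
Dunly–Varne–Neston–Fenn–Quorn: 3+4+16+14 = 37
Dunly–Varne–Wendle–Kelso–Brook–Quorn: 3+12+4+12+18 = 49
Dunly–Varne–Marden–Quorn: 3+22+21 = 46
The minimum is 37 km via Dunly–Varne–Neston–Fenn–Quorn.
So from Dunly the first move is to Varne.

Varne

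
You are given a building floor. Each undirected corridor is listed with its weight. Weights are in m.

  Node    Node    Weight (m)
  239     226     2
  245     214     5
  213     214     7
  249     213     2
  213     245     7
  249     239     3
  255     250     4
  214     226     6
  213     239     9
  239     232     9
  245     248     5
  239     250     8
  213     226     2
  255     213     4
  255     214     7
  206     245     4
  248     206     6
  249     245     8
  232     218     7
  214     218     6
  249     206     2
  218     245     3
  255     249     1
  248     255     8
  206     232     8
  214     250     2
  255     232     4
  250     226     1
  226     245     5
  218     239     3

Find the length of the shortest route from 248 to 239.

11 m

Candidate routes:
248 → 245 → 226 → 239: 5+5+2 = 12
248 → 206 → 249 → 239: 6+2+3 = 11
The minimum is 11 m via 248 → 206 → 249 → 239.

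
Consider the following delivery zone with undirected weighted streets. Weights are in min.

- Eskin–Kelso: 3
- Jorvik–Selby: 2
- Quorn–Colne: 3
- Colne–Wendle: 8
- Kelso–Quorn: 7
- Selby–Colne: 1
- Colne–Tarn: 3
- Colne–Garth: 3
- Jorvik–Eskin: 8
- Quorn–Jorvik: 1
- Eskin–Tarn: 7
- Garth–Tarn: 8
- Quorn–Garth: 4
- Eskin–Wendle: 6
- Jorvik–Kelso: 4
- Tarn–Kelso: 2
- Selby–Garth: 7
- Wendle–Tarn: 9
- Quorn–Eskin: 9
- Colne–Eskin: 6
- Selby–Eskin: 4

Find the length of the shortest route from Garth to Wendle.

11 min

Enumerating some paths:
Garth → Quorn → Colne → Wendle: 4+3+8 = 15
Garth → Colne → Wendle: 3+8 = 11
Garth → Colne → Selby → Eskin → Wendle: 3+1+4+6 = 14
The minimum is 11 min via Garth → Colne → Wendle.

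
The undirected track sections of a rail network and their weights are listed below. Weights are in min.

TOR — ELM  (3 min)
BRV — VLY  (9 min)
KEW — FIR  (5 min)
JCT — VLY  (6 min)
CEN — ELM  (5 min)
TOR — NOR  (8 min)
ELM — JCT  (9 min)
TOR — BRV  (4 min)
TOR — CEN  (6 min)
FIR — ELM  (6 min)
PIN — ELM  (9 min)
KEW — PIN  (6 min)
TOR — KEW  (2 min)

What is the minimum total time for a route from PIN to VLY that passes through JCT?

24 min

Shortest PIN→JCT: PIN–ELM–JCT = 18
Best JCT to VLY: JCT–VLY costing 6
Total via JCT: 18 + 6 = 24 min.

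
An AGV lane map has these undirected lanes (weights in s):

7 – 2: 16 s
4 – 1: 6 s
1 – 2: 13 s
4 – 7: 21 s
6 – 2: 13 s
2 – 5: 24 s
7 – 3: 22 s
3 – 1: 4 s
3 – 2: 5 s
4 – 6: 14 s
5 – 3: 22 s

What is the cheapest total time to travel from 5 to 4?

Candidate routes:
5 - 2 - 3 - 1 - 4: 24+5+4+6 = 39
5 - 3 - 1 - 4: 22+4+6 = 32
5 - 3 - 2 - 1 - 4: 22+5+13+6 = 46
5 - 2 - 1 - 4: 24+13+6 = 43
Cheapest is 5 - 3 - 1 - 4 at 32 s.

32 s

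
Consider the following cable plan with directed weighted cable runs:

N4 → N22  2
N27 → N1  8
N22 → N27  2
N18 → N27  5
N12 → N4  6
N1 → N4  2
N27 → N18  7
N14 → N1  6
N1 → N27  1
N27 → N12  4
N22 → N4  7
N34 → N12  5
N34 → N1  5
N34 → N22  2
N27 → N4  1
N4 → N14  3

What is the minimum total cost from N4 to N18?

Running Dijkstra from N4:
N4: 0
N22: 2  (via N4)
N14: 3  (via N4)
N27: 4  (via N22)
N12: 8  (via N27)
N1: 9  (via N14)
N18: 11  (via N27)
Shortest route: N4 → N22 → N27 → N18 = 11.

11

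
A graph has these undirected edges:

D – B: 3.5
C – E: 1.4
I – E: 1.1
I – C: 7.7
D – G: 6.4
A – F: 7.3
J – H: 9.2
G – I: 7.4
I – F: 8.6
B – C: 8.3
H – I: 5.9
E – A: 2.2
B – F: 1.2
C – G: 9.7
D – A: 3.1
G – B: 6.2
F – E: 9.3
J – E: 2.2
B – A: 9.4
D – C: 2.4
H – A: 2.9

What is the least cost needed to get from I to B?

8.4

Shortest distances from I:
I: 0
E: 1.1  (via I)
C: 2.5  (via E)
A: 3.3  (via E)
J: 3.3  (via E)
D: 4.9  (via C)
H: 5.9  (via I)
G: 7.4  (via I)
B: 8.4  (via D)
Shortest route: I → E → C → D → B = 8.4.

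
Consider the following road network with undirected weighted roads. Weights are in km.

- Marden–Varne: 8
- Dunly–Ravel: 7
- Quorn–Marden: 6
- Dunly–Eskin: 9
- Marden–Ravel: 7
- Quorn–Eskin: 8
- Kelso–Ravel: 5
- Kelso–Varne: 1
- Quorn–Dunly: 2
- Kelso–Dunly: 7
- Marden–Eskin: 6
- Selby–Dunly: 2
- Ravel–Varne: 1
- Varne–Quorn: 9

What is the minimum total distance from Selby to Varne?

10 km

Compare a few routes:
Selby - Dunly - Quorn - Varne: 2+2+9 = 13
Selby - Dunly - Ravel - Varne: 2+7+1 = 10
The minimum is 10 km via Selby - Dunly - Ravel - Varne.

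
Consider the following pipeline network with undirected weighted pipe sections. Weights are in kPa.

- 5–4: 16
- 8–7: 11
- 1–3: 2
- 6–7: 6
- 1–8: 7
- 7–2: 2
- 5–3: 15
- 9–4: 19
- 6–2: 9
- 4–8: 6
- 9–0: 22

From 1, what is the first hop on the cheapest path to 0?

Compare a few routes:
1 → 8 → 4 → 9 → 0: 7+6+19+22 = 54
1 → 3 → 5 → 4 → 9 → 0: 2+15+16+19+22 = 74
Cheapest is 1 → 8 → 4 → 9 → 0 at 54 kPa.
So from 1 the first move is to 8.

8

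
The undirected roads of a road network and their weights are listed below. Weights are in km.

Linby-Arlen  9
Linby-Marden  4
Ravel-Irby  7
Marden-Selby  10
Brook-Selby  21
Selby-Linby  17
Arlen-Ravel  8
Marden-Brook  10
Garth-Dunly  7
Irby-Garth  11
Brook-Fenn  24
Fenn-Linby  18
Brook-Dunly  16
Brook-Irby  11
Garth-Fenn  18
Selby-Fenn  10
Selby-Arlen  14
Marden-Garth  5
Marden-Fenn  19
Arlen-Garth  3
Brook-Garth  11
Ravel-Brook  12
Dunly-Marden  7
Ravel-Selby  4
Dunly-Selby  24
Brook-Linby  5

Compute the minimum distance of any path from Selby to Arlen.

Running Dijkstra from Selby:
Selby: 0
Ravel: 4  (via Selby)
Fenn: 10  (via Selby)
Marden: 10  (via Selby)
Irby: 11  (via Ravel)
Arlen: 12  (via Ravel)
Shortest route: Selby → Ravel → Arlen = 12 km.

12 km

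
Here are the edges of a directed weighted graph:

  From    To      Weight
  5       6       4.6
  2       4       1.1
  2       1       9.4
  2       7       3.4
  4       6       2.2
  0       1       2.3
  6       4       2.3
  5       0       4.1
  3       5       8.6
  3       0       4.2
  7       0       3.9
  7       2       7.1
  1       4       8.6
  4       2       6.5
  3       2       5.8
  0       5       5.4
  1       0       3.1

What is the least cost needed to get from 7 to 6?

10.4

Settle nodes by increasing distance from 7:
7: 0
0: 3.9  (via 7)
1: 6.2  (via 0)
2: 7.1  (via 7)
4: 8.2  (via 2)
5: 9.3  (via 0)
6: 10.4  (via 4)
Shortest route: 7 → 2 → 4 → 6 = 10.4.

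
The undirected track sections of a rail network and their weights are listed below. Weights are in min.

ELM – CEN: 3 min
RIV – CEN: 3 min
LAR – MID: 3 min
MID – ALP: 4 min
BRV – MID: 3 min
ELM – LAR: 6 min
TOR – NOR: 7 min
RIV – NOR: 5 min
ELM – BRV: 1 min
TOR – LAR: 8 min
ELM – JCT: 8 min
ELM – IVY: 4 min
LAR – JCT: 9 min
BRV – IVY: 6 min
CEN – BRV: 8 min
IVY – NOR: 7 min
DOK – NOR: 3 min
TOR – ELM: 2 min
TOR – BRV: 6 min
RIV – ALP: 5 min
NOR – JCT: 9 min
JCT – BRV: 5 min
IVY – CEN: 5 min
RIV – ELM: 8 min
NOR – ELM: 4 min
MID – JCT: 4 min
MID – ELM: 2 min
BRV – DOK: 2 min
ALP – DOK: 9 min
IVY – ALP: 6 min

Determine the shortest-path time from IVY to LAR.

9 min

Enumerating some paths:
IVY → ELM → LAR: 4+6 = 10
IVY → ELM → MID → LAR: 4+2+3 = 9
IVY → ELM → BRV → MID → LAR: 4+1+3+3 = 11
The minimum is 9 min via IVY → ELM → MID → LAR.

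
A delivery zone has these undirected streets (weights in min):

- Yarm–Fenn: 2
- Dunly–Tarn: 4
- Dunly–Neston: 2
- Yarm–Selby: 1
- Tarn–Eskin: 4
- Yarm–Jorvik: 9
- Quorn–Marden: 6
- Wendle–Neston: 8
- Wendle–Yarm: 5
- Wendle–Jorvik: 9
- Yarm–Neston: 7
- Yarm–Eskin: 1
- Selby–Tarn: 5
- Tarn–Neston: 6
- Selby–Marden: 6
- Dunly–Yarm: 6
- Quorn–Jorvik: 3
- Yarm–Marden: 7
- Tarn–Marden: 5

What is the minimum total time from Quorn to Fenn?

14 min

Settle nodes by increasing distance from Quorn:
Quorn: 0
Jorvik: 3  (via Quorn)
Marden: 6  (via Quorn)
Tarn: 11  (via Marden)
Selby: 12  (via Marden)
Wendle: 12  (via Jorvik)
Yarm: 12  (via Jorvik)
Eskin: 13  (via Yarm)
Fenn: 14  (via Yarm)
Shortest route: Quorn–Jorvik–Yarm–Fenn = 14 min.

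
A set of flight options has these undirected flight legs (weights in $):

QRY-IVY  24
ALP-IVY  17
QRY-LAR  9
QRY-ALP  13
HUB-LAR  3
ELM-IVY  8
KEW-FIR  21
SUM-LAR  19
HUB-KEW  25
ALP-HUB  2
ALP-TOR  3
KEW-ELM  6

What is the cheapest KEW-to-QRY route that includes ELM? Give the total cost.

Shortest KEW→ELM: KEW → ELM = 6
Best ELM to QRY: ELM → IVY → QRY costing 32
Total via ELM: 6 + 32 = $38.

$38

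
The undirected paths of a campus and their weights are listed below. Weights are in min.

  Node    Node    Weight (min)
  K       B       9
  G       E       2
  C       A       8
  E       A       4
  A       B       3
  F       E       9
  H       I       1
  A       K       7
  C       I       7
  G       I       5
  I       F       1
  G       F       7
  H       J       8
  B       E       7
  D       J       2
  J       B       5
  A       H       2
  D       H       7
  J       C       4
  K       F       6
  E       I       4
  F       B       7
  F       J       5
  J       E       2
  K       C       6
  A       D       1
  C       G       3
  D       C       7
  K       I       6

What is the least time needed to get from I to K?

6 min

Candidate routes:
I - C - K: 7+6 = 13
I - F - K: 1+6 = 7
I - H - A - K: 1+2+7 = 10
I - K: 6 = 6
Cheapest is I - K at 6 min.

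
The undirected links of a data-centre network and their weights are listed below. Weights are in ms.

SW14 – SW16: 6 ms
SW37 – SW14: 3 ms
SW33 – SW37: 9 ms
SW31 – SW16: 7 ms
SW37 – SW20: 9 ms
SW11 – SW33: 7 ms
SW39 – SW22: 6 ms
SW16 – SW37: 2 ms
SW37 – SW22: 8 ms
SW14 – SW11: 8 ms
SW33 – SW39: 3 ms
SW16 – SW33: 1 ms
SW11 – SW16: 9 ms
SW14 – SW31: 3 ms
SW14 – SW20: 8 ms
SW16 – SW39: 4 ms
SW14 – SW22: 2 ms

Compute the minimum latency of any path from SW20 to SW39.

Enumerating some paths:
SW20–SW14–SW22–SW39: 8+2+6 = 16
SW20–SW37–SW16–SW39: 9+2+4 = 15
Cheapest is SW20–SW37–SW16–SW39 at 15 ms.

15 ms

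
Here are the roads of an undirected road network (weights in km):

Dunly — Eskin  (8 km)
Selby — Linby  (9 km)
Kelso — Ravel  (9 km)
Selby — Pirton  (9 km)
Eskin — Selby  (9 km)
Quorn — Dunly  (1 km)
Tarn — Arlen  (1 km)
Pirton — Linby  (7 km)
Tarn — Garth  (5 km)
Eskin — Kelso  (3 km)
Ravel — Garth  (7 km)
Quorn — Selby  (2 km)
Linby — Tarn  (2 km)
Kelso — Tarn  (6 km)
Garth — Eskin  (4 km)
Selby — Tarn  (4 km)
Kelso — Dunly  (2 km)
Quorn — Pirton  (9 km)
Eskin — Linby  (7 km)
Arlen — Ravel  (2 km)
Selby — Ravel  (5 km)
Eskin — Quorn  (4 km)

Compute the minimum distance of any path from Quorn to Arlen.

7 km

Compare a few routes:
Quorn - Selby - Ravel - Arlen: 2+5+2 = 9
Quorn - Dunly - Kelso - Tarn - Arlen: 1+2+6+1 = 10
Quorn - Selby - Tarn - Arlen: 2+4+1 = 7
Cheapest is Quorn - Selby - Tarn - Arlen at 7 km.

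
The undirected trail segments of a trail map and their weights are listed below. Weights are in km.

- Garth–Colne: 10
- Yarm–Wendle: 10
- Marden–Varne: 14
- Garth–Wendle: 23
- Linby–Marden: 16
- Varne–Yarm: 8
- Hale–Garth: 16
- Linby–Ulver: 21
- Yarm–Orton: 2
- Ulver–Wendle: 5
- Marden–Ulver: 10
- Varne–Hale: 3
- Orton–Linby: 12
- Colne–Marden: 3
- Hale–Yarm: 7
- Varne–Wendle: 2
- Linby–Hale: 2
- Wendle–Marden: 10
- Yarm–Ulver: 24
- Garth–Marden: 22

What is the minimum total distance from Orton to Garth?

25 km

Shortest distances from Orton:
Orton: 0
Yarm: 2  (via Orton)
Hale: 9  (via Yarm)
Varne: 10  (via Yarm)
Linby: 11  (via Hale)
Wendle: 12  (via Yarm)
Ulver: 17  (via Wendle)
Marden: 22  (via Wendle)
Colne: 25  (via Marden)
Garth: 25  (via Hale)
Shortest route: Orton–Yarm–Hale–Garth = 25 km.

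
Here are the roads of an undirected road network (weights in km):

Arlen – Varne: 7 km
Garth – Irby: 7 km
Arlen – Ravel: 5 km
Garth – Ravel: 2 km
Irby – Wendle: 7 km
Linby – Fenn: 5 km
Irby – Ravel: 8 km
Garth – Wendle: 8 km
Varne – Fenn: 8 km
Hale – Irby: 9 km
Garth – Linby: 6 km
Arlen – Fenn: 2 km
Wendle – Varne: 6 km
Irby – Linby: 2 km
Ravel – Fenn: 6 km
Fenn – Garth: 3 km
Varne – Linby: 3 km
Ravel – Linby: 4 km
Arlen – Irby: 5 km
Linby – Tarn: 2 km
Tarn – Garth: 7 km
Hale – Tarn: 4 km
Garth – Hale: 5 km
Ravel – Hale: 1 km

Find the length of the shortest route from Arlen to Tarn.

9 km

Compare a few routes:
Arlen → Ravel → Hale → Tarn: 5+1+4 = 10
Arlen → Fenn → Linby → Tarn: 2+5+2 = 9
Cheapest is Arlen → Fenn → Linby → Tarn at 9 km.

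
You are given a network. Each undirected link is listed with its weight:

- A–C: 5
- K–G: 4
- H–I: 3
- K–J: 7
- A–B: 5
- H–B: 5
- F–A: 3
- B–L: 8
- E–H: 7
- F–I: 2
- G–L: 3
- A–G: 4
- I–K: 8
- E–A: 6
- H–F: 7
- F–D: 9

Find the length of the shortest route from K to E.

Candidate routes:
K → I → H → E: 8+3+7 = 18
K → G → A → E: 4+4+6 = 14
K → I → F → A → E: 8+2+3+6 = 19
K → G → A → F → I → H → E: 4+4+3+2+3+7 = 23
Cheapest is K → G → A → E at 14.

14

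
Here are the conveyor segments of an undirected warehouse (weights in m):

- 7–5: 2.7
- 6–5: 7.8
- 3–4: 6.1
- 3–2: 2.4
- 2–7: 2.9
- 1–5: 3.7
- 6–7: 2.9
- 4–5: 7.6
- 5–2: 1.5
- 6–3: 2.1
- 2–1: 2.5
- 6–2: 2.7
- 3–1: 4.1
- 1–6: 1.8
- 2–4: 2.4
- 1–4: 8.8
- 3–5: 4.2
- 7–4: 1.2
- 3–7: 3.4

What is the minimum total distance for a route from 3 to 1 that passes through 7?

Shortest 3→7: 3–7 = 3.4
Best 7 to 1: 7–6–1 costing 4.7
Total via 7: 3.4 + 4.7 = 8.1 m.

8.1 m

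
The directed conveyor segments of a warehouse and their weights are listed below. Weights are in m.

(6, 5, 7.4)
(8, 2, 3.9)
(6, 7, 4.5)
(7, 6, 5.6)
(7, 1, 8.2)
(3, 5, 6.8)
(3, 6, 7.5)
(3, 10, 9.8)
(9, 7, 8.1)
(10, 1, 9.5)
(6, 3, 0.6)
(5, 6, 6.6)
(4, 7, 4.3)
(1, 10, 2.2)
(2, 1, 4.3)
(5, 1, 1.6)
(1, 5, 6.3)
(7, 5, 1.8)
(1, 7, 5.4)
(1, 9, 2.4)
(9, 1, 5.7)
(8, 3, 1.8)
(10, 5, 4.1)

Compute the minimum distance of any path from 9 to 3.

14.3 m

Shortest distances from 9:
9: 0
1: 5.7  (via 9)
10: 7.9  (via 1)
7: 8.1  (via 9)
5: 9.9  (via 7)
6: 13.7  (via 7)
3: 14.3  (via 6)
Shortest route: 9 → 7 → 6 → 3 = 14.3 m.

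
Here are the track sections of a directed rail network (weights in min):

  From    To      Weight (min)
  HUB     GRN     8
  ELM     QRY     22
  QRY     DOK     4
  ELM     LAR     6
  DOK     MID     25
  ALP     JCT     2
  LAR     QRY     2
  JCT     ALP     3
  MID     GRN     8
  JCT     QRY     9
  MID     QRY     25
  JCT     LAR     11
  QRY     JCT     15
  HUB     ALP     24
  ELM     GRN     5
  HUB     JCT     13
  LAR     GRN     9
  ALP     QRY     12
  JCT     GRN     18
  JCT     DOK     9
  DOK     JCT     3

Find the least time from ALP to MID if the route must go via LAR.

44 min

Best ALP to LAR: ALP–JCT–LAR costing 13
Shortest LAR→MID: LAR–QRY–DOK–MID = 31
Total via LAR: 13 + 31 = 44 min.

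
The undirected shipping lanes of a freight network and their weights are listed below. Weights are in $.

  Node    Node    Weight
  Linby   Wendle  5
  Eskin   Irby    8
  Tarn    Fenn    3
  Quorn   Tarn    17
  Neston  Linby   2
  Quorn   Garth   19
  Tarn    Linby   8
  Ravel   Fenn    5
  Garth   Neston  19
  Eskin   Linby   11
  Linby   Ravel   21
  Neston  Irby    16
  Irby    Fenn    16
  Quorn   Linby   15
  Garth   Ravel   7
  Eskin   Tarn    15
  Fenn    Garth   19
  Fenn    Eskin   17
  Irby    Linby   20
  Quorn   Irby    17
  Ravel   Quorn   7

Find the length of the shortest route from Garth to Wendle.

$26

Candidate routes:
Garth - Ravel - Fenn - Tarn - Linby - Wendle: 7+5+3+8+5 = 28
Garth - Neston - Linby - Wendle: 19+2+5 = 26
Cheapest is Garth - Neston - Linby - Wendle at $26.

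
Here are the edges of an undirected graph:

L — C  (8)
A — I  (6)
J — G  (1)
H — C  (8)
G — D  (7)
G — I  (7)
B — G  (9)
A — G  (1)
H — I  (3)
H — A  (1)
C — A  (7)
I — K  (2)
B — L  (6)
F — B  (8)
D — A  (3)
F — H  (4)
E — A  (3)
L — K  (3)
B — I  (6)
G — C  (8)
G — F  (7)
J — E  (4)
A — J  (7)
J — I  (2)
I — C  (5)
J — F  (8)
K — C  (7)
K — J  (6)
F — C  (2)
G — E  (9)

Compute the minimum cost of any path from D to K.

Settle nodes by increasing distance from D:
D: 0
A: 3  (via D)
G: 4  (via A)
H: 4  (via A)
J: 5  (via G)
E: 6  (via A)
I: 7  (via H)
F: 8  (via H)
K: 9  (via I)
Shortest route: D → A → H → I → K = 9.

9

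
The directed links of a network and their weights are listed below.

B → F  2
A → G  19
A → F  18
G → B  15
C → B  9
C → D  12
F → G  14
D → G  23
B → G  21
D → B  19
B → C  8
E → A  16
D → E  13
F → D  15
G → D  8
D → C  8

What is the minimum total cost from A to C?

Running Dijkstra from A:
A: 0
F: 18  (via A)
G: 19  (via A)
D: 27  (via G)
B: 34  (via G)
C: 35  (via D)
Shortest route: A–G–D–C = 35.

35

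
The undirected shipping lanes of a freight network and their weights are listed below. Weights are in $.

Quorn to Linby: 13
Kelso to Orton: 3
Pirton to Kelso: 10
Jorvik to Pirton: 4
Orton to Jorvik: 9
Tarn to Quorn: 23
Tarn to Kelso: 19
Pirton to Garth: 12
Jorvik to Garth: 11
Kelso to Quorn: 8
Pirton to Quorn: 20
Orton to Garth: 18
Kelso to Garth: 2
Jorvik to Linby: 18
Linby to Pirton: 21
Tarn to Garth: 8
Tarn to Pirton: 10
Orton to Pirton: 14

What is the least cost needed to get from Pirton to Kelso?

$10

Candidate routes:
Pirton - Kelso: 10 = 10
Pirton - Garth - Kelso: 12+2 = 14
Pirton - Jorvik - Orton - Kelso: 4+9+3 = 16
Cheapest is Pirton - Kelso at $10.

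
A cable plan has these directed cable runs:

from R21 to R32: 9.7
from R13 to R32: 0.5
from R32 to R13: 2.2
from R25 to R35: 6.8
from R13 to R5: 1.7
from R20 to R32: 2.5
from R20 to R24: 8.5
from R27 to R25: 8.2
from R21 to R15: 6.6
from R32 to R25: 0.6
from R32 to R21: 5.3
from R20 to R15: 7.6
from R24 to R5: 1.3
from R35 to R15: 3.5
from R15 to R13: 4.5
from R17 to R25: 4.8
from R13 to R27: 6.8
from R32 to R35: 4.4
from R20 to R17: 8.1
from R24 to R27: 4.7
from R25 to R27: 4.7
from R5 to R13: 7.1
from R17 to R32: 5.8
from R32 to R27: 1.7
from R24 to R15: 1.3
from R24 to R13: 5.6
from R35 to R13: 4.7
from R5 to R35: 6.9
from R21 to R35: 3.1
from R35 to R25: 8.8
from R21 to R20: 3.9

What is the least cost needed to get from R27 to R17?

Compare a few routes:
R27–R25–R35–R15–R13–R32–R21–R20–R17: 8.2+6.8+3.5+4.5+0.5+5.3+3.9+8.1 = 40.8
R27–R25–R35–R13–R32–R21–R20–R17: 8.2+6.8+4.7+0.5+5.3+3.9+8.1 = 37.5
Cheapest is R27–R25–R35–R13–R32–R21–R20–R17 at 37.5.

37.5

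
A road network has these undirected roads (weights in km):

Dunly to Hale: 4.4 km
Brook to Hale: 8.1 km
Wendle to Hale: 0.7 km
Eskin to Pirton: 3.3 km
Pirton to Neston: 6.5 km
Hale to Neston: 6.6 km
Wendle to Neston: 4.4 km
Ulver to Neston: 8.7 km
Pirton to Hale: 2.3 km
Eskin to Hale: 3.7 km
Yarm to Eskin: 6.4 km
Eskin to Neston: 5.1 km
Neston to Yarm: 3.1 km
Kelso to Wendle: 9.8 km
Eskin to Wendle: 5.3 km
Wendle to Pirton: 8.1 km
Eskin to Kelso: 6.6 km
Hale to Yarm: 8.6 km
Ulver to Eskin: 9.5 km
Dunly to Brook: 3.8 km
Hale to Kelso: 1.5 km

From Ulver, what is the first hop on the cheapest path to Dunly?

Enumerating some paths:
Ulver–Neston–Wendle–Hale–Dunly: 8.7+4.4+0.7+4.4 = 18.2
Ulver–Eskin–Hale–Dunly: 9.5+3.7+4.4 = 17.6
Ulver–Eskin–Pirton–Hale–Dunly: 9.5+3.3+2.3+4.4 = 19.5
Cheapest is Ulver–Eskin–Hale–Dunly at 17.6 km.
So from Ulver the first move is to Eskin.

Eskin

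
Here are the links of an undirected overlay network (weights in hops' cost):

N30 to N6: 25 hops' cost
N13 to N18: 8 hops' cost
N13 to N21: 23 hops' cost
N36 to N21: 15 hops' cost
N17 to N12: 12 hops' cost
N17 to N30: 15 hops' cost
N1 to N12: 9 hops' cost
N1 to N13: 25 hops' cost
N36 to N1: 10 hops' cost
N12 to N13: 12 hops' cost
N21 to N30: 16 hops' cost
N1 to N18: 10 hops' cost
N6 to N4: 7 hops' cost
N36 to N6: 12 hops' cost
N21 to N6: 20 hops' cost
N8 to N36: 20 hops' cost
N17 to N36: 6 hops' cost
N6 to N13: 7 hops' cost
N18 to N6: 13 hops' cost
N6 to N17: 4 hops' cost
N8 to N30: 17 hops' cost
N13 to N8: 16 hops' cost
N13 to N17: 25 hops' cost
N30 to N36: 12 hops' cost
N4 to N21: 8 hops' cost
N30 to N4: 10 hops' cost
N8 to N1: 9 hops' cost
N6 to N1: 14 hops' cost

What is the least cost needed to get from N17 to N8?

Running Dijkstra from N17:
N17: 0
N6: 4  (via N17)
N36: 6  (via N17)
N13: 11  (via N6)
N4: 11  (via N6)
N12: 12  (via N17)
N30: 15  (via N17)
N1: 16  (via N36)
N18: 17  (via N6)
N21: 19  (via N4)
N8: 25  (via N1)
Shortest route: N17–N36–N1–N8 = 25 hops' cost.

25 hops' cost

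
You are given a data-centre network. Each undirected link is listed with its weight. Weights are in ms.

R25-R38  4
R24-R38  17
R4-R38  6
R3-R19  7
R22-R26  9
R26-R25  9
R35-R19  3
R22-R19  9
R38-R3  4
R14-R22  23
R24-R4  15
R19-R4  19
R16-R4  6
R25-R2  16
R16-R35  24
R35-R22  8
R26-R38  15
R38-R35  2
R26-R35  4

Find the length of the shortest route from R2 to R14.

Settle nodes by increasing distance from R2:
R2: 0
R25: 16  (via R2)
R38: 20  (via R25)
R35: 22  (via R38)
R3: 24  (via R38)
R19: 25  (via R35)
R26: 25  (via R25)
R4: 26  (via R38)
R22: 30  (via R35)
R16: 32  (via R4)
R24: 37  (via R38)
R14: 53  (via R22)
Shortest route: R2–R25–R38–R35–R22–R14 = 53 ms.

53 ms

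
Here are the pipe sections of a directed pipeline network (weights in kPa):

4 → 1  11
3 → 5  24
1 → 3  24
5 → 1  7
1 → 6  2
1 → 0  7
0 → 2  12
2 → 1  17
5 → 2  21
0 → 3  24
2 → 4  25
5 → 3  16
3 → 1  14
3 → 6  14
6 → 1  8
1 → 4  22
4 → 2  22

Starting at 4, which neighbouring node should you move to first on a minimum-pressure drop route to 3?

Enumerating some paths:
4–1–3: 11+24 = 35
4–1–0–3: 11+7+24 = 42
The minimum is 35 kPa via 4–1–3.
So from 4 the first move is to 1.

1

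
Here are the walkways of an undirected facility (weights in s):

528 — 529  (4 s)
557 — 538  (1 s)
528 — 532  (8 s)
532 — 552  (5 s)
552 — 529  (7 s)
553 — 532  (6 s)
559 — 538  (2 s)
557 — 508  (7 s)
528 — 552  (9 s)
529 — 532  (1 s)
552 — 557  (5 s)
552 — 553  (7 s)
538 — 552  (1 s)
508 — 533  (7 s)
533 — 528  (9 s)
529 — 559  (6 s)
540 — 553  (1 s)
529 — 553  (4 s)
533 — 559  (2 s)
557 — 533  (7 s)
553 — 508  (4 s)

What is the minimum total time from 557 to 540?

Shortest distances from 557:
557: 0
538: 1  (via 557)
552: 2  (via 538)
559: 3  (via 538)
533: 5  (via 559)
508: 7  (via 557)
532: 7  (via 552)
529: 8  (via 532)
553: 9  (via 552)
540: 10  (via 553)
Shortest route: 557–538–552–553–540 = 10 s.

10 s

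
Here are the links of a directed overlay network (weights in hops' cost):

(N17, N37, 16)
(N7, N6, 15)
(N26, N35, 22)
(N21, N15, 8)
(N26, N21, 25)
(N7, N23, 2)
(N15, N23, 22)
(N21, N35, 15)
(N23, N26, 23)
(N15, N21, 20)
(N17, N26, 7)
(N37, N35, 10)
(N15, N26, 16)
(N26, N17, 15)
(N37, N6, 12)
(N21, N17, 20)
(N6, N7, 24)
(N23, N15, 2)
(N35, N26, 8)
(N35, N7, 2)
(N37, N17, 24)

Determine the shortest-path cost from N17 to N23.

Compare a few routes:
N17 → N26 → N35 → N7 → N23: 7+22+2+2 = 33
N17 → N37 → N6 → N7 → N23: 16+12+24+2 = 54
N17 → N26 → N21 → N35 → N7 → N23: 7+25+15+2+2 = 51
N17 → N37 → N35 → N7 → N23: 16+10+2+2 = 30
The minimum is 30 hops' cost via N17 → N37 → N35 → N7 → N23.

30 hops' cost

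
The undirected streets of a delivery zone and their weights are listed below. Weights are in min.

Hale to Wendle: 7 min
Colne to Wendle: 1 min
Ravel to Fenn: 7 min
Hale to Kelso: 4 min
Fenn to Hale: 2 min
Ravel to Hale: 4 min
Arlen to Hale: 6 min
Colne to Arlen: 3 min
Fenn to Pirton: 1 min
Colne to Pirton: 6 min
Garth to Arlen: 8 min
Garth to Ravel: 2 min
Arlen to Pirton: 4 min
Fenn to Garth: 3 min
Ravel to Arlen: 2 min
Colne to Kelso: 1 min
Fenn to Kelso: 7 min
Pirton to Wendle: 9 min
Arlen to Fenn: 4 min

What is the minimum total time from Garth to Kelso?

Enumerating some paths:
Garth → Fenn → Kelso: 3+7 = 10
Garth → Fenn → Hale → Kelso: 3+2+4 = 9
Garth → Ravel → Arlen → Colne → Kelso: 2+2+3+1 = 8
Garth → Ravel → Hale → Kelso: 2+4+4 = 10
The minimum is 8 min via Garth → Ravel → Arlen → Colne → Kelso.

8 min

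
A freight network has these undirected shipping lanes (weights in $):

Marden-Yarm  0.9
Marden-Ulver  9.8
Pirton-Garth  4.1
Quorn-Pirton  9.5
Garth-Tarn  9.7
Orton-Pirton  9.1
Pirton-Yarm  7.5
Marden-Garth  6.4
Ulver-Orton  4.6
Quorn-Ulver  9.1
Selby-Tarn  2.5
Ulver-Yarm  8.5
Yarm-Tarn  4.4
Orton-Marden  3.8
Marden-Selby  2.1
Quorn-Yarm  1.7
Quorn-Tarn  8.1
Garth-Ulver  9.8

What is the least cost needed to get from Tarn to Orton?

$8.4

Candidate routes:
Tarn → Yarm → Marden → Orton: 4.4+0.9+3.8 = 9.1
Tarn → Quorn → Yarm → Marden → Orton: 8.1+1.7+0.9+3.8 = 14.5
Tarn → Selby → Marden → Orton: 2.5+2.1+3.8 = 8.4
Tarn → Yarm → Ulver → Orton: 4.4+8.5+4.6 = 17.5
Cheapest is Tarn → Selby → Marden → Orton at $8.4.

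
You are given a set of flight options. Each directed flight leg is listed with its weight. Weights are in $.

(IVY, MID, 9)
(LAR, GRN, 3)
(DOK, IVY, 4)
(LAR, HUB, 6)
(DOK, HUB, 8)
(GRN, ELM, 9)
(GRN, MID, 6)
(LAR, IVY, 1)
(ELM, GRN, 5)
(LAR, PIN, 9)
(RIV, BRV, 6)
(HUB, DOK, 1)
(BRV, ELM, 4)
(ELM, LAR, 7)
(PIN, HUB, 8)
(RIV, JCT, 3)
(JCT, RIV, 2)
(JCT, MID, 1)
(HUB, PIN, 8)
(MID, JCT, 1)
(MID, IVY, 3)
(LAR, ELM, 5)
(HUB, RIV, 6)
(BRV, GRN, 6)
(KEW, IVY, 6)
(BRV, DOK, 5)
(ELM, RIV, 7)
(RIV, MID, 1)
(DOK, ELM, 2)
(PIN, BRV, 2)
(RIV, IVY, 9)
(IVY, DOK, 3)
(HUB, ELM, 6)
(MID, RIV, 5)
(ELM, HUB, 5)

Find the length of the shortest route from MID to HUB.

$13

Settle nodes by increasing distance from MID:
MID: 0
JCT: 1  (via MID)
RIV: 3  (via JCT)
IVY: 3  (via MID)
DOK: 6  (via IVY)
ELM: 8  (via DOK)
BRV: 9  (via RIV)
HUB: 13  (via ELM)
Shortest route: MID → IVY → DOK → ELM → HUB = $13.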